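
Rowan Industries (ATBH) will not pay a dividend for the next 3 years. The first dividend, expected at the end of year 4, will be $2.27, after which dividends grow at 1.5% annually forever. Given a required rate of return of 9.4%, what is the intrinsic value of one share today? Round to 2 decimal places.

$21.95

Deferred-dividend DDM. At t=3 the remaining stream is a growing perpetuity with first payment D_4 = 2.27.
V_3 = D_4/(r−g) = 2.27/(0.094−0.015) = 28.7342
P₀ = V_3/(1+r)^3 = 28.7342/(1+0.094)^3 = 21.9456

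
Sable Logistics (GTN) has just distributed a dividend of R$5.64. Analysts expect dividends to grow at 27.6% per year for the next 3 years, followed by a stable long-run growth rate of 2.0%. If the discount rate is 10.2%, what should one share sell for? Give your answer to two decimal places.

R$131.76

Two-stage DDM. Project D₁…D_3 at 0.276, terminal growth 0.02, discount at r = 0.102.
D_1 = 7.1966
D_2 = 9.1829
D_3 = 11.7174
Terminal value at t=3: TV = D_4/(r−g) = 11.9517/(0.102−0.02) = 145.7530
P₀ = 7.1966/(1+0.102)^1 + 9.1829/(1+0.102)^2 + 11.7174/(1+0.102)^3 + 145.7530/(1+0.102)^3 = 131.7590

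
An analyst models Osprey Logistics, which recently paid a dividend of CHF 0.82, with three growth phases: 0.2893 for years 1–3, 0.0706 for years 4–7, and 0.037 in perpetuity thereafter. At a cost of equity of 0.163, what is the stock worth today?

CHF 13.29

Three-stage DDM. Project D₁…D_7; terminal Gordon value at t=7 with g = 0.037; discount at r = 0.163.
D_1 = 1.0572
D_2 = 1.3631
D_3 = 1.7574
D_4 = 1.8815
D_5 = 2.0143
D_6 = 2.1565
D_7 = 2.3088
TV_7 = 2.3942/(0.163−0.037) = 19.0017
P₀ = Σ Dₜ/(1+r)ᵗ + TV_7/(1+r)^7 = 13.2859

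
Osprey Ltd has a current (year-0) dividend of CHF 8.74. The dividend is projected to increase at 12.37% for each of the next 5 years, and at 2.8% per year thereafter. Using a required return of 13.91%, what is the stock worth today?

Two-stage DDM. Project D₁…D_5 at 0.1237, terminal growth 0.028, discount at r = 0.1391.
D_1 = 9.8211
D_2 = 11.0360
D_3 = 12.4012
D_4 = 13.9352
D_5 = 15.6590
Terminal value at t=5: TV = D_6/(r−g) = 16.0974/(0.1391−0.028) = 144.8913
P₀ = 9.8211/(1+0.1391)^1 + 11.0360/(1+0.1391)^2 + 12.4012/(1+0.1391)^3 + 13.9352/(1+0.1391)^4 + 15.6590/(1+0.1391)^5 + 144.8913/(1+0.1391)^5 = 117.5090

CHF 117.51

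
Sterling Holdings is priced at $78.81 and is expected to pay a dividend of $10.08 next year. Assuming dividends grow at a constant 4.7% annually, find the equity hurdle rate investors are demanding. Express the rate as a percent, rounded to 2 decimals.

Rearranging the constant-growth DDM: r = D₁/P₀ + g.
r = 10.0800 / 78.81 + 0.047 = 0.12790 + 0.047 = 0.17490

17.49%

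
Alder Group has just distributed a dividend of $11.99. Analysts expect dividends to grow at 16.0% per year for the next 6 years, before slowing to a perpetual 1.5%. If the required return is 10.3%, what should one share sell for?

Two-stage DDM. Project D₁…D_6 at 0.16, terminal growth 0.015, discount at r = 0.103.
D_1 = 13.9084
D_2 = 16.1337
D_3 = 18.7151
D_4 = 21.7096
D_5 = 25.1831
D_6 = 29.2124
Terminal value at t=6: TV = D_7/(r−g) = 29.6506/(0.103−0.015) = 336.9384
P₀ = 13.9084/(1+0.103)^1 + 16.1337/(1+0.103)^2 + 18.7151/(1+0.103)^3 + 21.7096/(1+0.103)^4 + 25.1831/(1+0.103)^5 + 29.2124/(1+0.103)^6 + 336.9384/(1+0.103)^6 = 273.2424

$273.24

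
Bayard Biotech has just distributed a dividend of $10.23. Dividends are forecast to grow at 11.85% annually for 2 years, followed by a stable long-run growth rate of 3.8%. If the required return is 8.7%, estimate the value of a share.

$250.81

Two-stage DDM. Project D₁…D_2 at 0.1185, terminal growth 0.038, discount at r = 0.087.
D_1 = 11.4423
D_2 = 12.7982
Terminal value at t=2: TV = D_3/(r−g) = 13.2845/(0.087−0.038) = 271.1121
P₀ = 11.4423/(1+0.087)^1 + 12.7982/(1+0.087)^2 + 271.1121/(1+0.087)^2 = 250.8089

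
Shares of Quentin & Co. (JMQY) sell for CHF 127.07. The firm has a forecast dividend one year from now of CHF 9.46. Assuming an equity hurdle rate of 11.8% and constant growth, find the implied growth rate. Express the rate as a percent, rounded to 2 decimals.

From P₀ = D₁/(r − g), the implied growth is g = r − D₁/P₀.
g = 0.118 − 9.46/127.07 = 0.118 − 0.07445 = 0.04355

4.36%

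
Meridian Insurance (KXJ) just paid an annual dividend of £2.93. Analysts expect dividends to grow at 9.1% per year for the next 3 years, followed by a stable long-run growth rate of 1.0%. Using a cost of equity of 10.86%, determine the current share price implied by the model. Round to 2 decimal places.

£37.12

Two-stage DDM. Project D₁…D_3 at 0.091, terminal growth 0.01, discount at r = 0.1086.
D_1 = 3.1966
D_2 = 3.4875
D_3 = 3.8049
Terminal value at t=3: TV = D_4/(r−g) = 3.8429/(0.1086−0.01) = 38.9750
P₀ = 3.1966/(1+0.1086)^1 + 3.4875/(1+0.1086)^2 + 3.8049/(1+0.1086)^3 + 38.9750/(1+0.1086)^3 = 37.1201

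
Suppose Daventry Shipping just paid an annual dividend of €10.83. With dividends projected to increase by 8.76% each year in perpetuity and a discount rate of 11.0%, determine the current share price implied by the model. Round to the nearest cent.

Gordon growth model: P₀ = D₁/(r − g). D₁ = 10.83 × (1 + 0.0876) = 11.7787.
P₀ = 11.7787 / (0.11 − 0.0876) = 11.7787 / 0.0224 = 525.8352

€525.84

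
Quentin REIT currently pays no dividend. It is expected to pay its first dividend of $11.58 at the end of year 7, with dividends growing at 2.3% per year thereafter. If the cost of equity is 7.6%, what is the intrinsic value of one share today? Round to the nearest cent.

$140.79

Deferred-dividend DDM. At t=6 the remaining stream is a growing perpetuity with first payment D_7 = 11.58.
V_6 = D_7/(r−g) = 11.58/(0.076−0.023) = 218.4906
P₀ = V_6/(1+r)^6 = 218.4906/(1+0.076)^6 = 140.7859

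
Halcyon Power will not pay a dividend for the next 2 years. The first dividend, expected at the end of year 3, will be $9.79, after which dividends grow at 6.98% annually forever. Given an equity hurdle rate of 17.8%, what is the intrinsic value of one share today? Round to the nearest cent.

$65.20

Deferred-dividend DDM. At t=2 the remaining stream is a growing perpetuity with first payment D_3 = 9.79.
V_2 = D_3/(r−g) = 9.79/(0.178−0.0698) = 90.4806
P₀ = V_2/(1+r)^2 = 90.4806/(1+0.178)^2 = 65.2026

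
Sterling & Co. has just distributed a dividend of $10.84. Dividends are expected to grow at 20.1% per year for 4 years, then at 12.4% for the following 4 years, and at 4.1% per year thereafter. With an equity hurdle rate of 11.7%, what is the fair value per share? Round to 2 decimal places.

$314.47

Three-stage DDM. Project D₁…D_8; terminal Gordon value at t=8 with g = 0.041; discount at r = 0.117.
D_1 = 13.0188
D_2 = 15.6356
D_3 = 18.7784
D_4 = 22.5528
D_5 = 25.3494
D_6 = 28.4927
D_7 = 32.0258
D_8 = 35.9970
TV_8 = 37.4729/(0.117−0.041) = 493.0645
P₀ = Σ Dₜ/(1+r)ᵗ + TV_8/(1+r)^8 = 314.4709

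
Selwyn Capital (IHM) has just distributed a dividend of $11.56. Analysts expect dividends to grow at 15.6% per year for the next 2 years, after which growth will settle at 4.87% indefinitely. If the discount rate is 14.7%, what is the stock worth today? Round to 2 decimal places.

$148.66

Two-stage DDM. Project D₁…D_2 at 0.156, terminal growth 0.0487, discount at r = 0.147.
D_1 = 13.3634
D_2 = 15.4480
Terminal value at t=2: TV = D_3/(r−g) = 16.2004/(0.147−0.0487) = 164.8053
P₀ = 13.3634/(1+0.147)^1 + 15.4480/(1+0.147)^2 + 164.8053/(1+0.147)^2 = 148.6621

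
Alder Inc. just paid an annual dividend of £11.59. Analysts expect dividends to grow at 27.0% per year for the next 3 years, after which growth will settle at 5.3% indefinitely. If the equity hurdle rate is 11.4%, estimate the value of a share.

£341.89

Two-stage DDM. Project D₁…D_3 at 0.27, terminal growth 0.053, discount at r = 0.114.
D_1 = 14.7193
D_2 = 18.6935
D_3 = 23.7408
Terminal value at t=3: TV = D_4/(r−g) = 24.9990/(0.114−0.053) = 409.8200
P₀ = 14.7193/(1+0.114)^1 + 18.6935/(1+0.114)^2 + 23.7408/(1+0.114)^3 + 409.8200/(1+0.114)^3 = 341.8896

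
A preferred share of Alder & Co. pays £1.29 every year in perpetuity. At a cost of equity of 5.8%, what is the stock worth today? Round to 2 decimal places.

£22.24

Zero-growth DDM (perpetuity): P₀ = D/r = 1.29 / 0.058 = 22.2414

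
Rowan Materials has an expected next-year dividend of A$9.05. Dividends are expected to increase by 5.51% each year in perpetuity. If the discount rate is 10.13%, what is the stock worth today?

A$195.89

Gordon growth model: P₀ = D₁/(r − g), with D₁ = 9.05 given directly.
P₀ = 9.0500 / (0.1013 − 0.0551) = 9.0500 / 0.0462 = 195.8874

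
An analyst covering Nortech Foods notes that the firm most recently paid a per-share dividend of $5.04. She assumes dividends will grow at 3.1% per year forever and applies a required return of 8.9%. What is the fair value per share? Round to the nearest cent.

Gordon growth model: P₀ = D₁/(r − g). D₁ = 5.04 × (1 + 0.031) = 5.1962.
P₀ = 5.1962 / (0.089 − 0.031) = 5.1962 / 0.058 = 89.5903

$89.59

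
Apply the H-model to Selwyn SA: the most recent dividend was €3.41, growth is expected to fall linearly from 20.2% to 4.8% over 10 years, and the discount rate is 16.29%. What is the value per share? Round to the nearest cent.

€53.95

H-model: P₀ = D₀[(1+g_L) + H(g_S−g_L)]/(r−g_L), with H = 10/2 = 5.
P₀ = 3.41 × [(1+0.048) + 5×(0.202−0.048)] / (0.1629−0.048)
   = 3.41 × 1.8180 / 0.1149 = 53.9546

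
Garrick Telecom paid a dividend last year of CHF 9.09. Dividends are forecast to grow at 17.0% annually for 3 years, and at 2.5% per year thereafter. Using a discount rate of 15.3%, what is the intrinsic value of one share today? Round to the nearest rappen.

CHF 104.14

Two-stage DDM. Project D₁…D_3 at 0.17, terminal growth 0.025, discount at r = 0.153.
D_1 = 10.6353
D_2 = 12.4433
D_3 = 14.5587
Terminal value at t=3: TV = D_4/(r−g) = 14.9226/(0.153−0.025) = 116.5830
P₀ = 10.6353/(1+0.153)^1 + 12.4433/(1+0.153)^2 + 14.5587/(1+0.153)^3 + 116.5830/(1+0.153)^3 = 104.1405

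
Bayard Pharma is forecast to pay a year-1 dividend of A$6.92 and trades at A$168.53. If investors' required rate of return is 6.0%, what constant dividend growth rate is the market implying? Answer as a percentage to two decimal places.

1.89%

From P₀ = D₁/(r − g), the implied growth is g = r − D₁/P₀.
g = 0.06 − 6.92/168.53 = 0.06 − 0.04106 = 0.01894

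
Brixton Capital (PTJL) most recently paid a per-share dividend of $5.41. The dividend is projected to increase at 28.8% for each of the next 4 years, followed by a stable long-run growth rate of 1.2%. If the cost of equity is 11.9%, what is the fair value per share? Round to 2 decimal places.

Two-stage DDM. Project D₁…D_4 at 0.288, terminal growth 0.012, discount at r = 0.119.
D_1 = 6.9681
D_2 = 8.9749
D_3 = 11.5597
D_4 = 14.8888
Terminal value at t=4: TV = D_5/(r−g) = 15.0675/(0.119−0.012) = 140.8178
P₀ = 6.9681/(1+0.119)^1 + 8.9749/(1+0.119)^2 + 11.5597/(1+0.119)^3 + 14.8888/(1+0.119)^4 + 140.8178/(1+0.119)^4 = 120.9531

$120.95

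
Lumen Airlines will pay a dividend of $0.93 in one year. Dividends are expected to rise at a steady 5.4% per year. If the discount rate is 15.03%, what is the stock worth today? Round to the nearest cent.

$9.66

Gordon growth model: P₀ = D₁/(r − g), with D₁ = 0.93 given directly.
P₀ = 0.9300 / (0.1503 − 0.054) = 0.9300 / 0.0963 = 9.6573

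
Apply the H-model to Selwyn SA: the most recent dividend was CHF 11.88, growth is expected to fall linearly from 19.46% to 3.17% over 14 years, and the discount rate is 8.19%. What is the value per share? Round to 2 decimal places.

CHF 514.01

H-model: P₀ = D₀[(1+g_L) + H(g_S−g_L)]/(r−g_L), with H = 14/2 = 7.
P₀ = 11.88 × [(1+0.0317) + 7×(0.1946−0.0317)] / (0.0819−0.0317)
   = 11.88 × 2.1720 / 0.0502 = 514.0112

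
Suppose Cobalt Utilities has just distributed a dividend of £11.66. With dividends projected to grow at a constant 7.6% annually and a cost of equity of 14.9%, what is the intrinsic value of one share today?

Gordon growth model: P₀ = D₁/(r − g). D₁ = 11.66 × (1 + 0.076) = 12.5462.
P₀ = 12.5462 / (0.149 − 0.076) = 12.5462 / 0.073 = 171.8652

£171.87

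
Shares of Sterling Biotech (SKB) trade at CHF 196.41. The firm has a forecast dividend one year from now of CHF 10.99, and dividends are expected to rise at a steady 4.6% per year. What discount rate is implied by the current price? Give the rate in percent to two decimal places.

Rearranging the constant-growth DDM: r = D₁/P₀ + g.
r = 10.9900 / 196.41 + 0.046 = 0.05595 + 0.046 = 0.10195

10.20%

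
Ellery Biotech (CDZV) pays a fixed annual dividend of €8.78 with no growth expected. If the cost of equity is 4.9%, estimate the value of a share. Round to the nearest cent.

Zero-growth DDM (perpetuity): P₀ = D/r = 8.78 / 0.049 = 179.1837

€179.18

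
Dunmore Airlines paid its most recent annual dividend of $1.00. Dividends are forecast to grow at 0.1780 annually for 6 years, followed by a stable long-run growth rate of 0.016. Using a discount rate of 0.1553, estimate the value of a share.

Two-stage DDM. Project D₁…D_6 at 0.178, terminal growth 0.016, discount at r = 0.1553.
D_1 = 1.1780
D_2 = 1.3877
D_3 = 1.6347
D_4 = 1.9257
D_5 = 2.2684
D_6 = 2.6722
Terminal value at t=6: TV = D_7/(r−g) = 2.7150/(0.1553−0.016) = 19.4901
P₀ = 1.1780/(1+0.1553)^1 + 1.3877/(1+0.1553)^2 + 1.6347/(1+0.1553)^3 + 1.9257/(1+0.1553)^4 + 2.2684/(1+0.1553)^5 + 2.6722/(1+0.1553)^6 + 19.4901/(1+0.1553)^6 = 14.6232

$14.62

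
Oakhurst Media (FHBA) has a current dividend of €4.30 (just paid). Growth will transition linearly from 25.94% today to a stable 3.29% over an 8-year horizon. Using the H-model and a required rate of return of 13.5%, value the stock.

H-model: P₀ = D₀[(1+g_L) + H(g_S−g_L)]/(r−g_L), with H = 8/2 = 4.
P₀ = 4.30 × [(1+0.0329) + 4×(0.2594−0.0329)] / (0.135−0.0329)
   = 4.30 × 1.9389 / 0.1021 = 81.6579

€81.66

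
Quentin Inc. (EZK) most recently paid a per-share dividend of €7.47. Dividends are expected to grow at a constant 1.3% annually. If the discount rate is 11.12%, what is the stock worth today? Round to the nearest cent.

€77.06

Gordon growth model: P₀ = D₁/(r − g). D₁ = 7.47 × (1 + 0.013) = 7.5671.
P₀ = 7.5671 / (0.1112 − 0.013) = 7.5671 / 0.0982 = 77.0581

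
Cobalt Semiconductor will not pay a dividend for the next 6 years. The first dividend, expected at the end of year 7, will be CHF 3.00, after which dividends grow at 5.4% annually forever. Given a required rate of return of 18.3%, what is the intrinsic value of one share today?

CHF 8.48

Deferred-dividend DDM. At t=6 the remaining stream is a growing perpetuity with first payment D_7 = 3.00.
V_6 = D_7/(r−g) = 3.00/(0.183−0.054) = 23.2558
P₀ = V_6/(1+r)^6 = 23.2558/(1+0.183)^6 = 8.4844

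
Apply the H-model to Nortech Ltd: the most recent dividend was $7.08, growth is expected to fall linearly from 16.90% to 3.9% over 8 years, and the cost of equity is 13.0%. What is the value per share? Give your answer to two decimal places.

$121.29

H-model: P₀ = D₀[(1+g_L) + H(g_S−g_L)]/(r−g_L), with H = 8/2 = 4.
P₀ = 7.08 × [(1+0.039) + 4×(0.169−0.039)] / (0.13−0.039)
   = 7.08 × 1.5590 / 0.091 = 121.2936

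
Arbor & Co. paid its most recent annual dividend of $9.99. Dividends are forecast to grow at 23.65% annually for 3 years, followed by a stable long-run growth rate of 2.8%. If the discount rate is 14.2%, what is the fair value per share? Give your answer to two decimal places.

Two-stage DDM. Project D₁…D_3 at 0.2365, terminal growth 0.028, discount at r = 0.142.
D_1 = 12.3526
D_2 = 15.2740
D_3 = 18.8863
Terminal value at t=3: TV = D_4/(r−g) = 19.4152/(0.142−0.028) = 170.3084
P₀ = 12.3526/(1+0.142)^1 + 15.2740/(1+0.142)^2 + 18.8863/(1+0.142)^3 + 170.3084/(1+0.142)^3 = 149.5597

$149.56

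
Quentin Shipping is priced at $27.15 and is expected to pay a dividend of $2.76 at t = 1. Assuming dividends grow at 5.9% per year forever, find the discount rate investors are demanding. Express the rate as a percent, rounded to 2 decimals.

16.07%

Rearranging the constant-growth DDM: r = D₁/P₀ + g.
r = 2.7600 / 27.15 + 0.059 = 0.10166 + 0.059 = 0.16066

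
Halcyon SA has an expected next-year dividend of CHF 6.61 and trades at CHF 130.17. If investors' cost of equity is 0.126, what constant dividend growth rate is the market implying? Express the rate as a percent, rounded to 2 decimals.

7.52%

From P₀ = D₁/(r − g), the implied growth is g = r − D₁/P₀.
g = 0.126 − 6.61/130.17 = 0.126 − 0.05078 = 0.07522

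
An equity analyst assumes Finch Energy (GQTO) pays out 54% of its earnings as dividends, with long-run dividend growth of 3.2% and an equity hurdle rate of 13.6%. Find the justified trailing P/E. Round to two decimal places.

5.36

Justified trailing P/E = b(1+g)/(r−g) = 0.54×(1+0.032)/(0.136−0.032) = 5.3585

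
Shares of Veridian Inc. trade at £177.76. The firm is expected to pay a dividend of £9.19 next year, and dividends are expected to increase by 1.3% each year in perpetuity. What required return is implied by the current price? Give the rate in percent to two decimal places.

Rearranging the constant-growth DDM: r = D₁/P₀ + g.
r = 9.1900 / 177.76 + 0.013 = 0.05170 + 0.013 = 0.06470

6.47%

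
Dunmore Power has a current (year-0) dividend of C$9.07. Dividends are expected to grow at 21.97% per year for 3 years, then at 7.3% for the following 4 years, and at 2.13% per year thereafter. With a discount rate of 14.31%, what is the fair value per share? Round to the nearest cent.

Three-stage DDM. Project D₁…D_7; terminal Gordon value at t=7 with g = 0.0213; discount at r = 0.1431.
D_1 = 11.0627
D_2 = 13.4931
D_3 = 16.4576
D_4 = 17.6590
D_5 = 18.9481
D_6 = 20.3313
D_7 = 21.8155
TV_7 = 22.2802/(0.1431−0.0213) = 182.9243
P₀ = Σ Dₜ/(1+r)ᵗ + TV_7/(1+r)^7 = 140.4672

C$140.47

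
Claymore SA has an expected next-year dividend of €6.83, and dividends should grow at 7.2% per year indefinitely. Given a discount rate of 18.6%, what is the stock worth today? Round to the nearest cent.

Gordon growth model: P₀ = D₁/(r − g), with D₁ = 6.83 given directly.
P₀ = 6.8300 / (0.186 − 0.072) = 6.8300 / 0.114 = 59.9123

€59.91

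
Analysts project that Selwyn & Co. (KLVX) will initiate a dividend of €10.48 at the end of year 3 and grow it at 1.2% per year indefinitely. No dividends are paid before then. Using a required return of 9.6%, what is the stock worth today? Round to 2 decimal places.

€103.86

Deferred-dividend DDM. At t=2 the remaining stream is a growing perpetuity with first payment D_3 = 10.48.
V_2 = D_3/(r−g) = 10.48/(0.096−0.012) = 124.7619
P₀ = V_2/(1+r)^2 = 124.7619/(1+0.096)^2 = 103.8630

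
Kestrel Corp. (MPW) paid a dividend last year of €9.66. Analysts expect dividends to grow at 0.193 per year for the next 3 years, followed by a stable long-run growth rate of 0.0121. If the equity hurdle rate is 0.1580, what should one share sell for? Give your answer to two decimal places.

Two-stage DDM. Project D₁…D_3 at 0.193, terminal growth 0.0121, discount at r = 0.158.
D_1 = 11.5244
D_2 = 13.7486
D_3 = 16.4021
Terminal value at t=3: TV = D_4/(r−g) = 16.6005/(0.158−0.0121) = 113.7802
P₀ = 11.5244/(1+0.158)^1 + 13.7486/(1+0.158)^2 + 16.4021/(1+0.158)^3 + 113.7802/(1+0.158)^3 = 104.0399

€104.04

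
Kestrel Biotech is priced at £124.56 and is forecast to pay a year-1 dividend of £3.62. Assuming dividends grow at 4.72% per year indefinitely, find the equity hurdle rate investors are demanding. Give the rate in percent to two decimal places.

7.63%

Rearranging the constant-growth DDM: r = D₁/P₀ + g.
r = 3.6200 / 124.56 + 0.0472 = 0.02906 + 0.0472 = 0.07626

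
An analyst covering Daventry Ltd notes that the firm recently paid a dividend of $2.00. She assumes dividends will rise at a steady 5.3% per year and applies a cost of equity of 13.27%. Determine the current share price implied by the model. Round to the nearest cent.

Gordon growth model: P₀ = D₁/(r − g). D₁ = 2.00 × (1 + 0.053) = 2.1060.
P₀ = 2.1060 / (0.1327 − 0.053) = 2.1060 / 0.0797 = 26.4241

$26.42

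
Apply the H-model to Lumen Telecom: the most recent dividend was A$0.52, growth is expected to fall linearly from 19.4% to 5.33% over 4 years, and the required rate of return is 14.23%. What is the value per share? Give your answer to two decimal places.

H-model: P₀ = D₀[(1+g_L) + H(g_S−g_L)]/(r−g_L), with H = 4/2 = 2.
P₀ = 0.52 × [(1+0.0533) + 2×(0.194−0.0533)] / (0.1423−0.0533)
   = 0.52 × 1.3347 / 0.089 = 7.7982

A$7.80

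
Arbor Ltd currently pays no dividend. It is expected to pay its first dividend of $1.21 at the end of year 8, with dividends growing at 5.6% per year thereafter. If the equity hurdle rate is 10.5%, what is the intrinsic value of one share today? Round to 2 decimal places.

$12.28

Deferred-dividend DDM. At t=7 the remaining stream is a growing perpetuity with first payment D_8 = 1.21.
V_7 = D_8/(r−g) = 1.21/(0.105−0.056) = 24.6939
P₀ = V_7/(1+r)^7 = 24.6939/(1+0.105)^7 = 12.2759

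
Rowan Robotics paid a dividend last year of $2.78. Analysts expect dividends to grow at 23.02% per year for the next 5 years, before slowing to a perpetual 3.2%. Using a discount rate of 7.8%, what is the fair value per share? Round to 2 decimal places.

$141.73

Two-stage DDM. Project D₁…D_5 at 0.2302, terminal growth 0.032, discount at r = 0.078.
D_1 = 3.4200
D_2 = 4.2072
D_3 = 5.1757
D_4 = 6.3672
D_5 = 7.8329
Terminal value at t=5: TV = D_6/(r−g) = 8.0836/(0.078−0.032) = 175.7297
P₀ = 3.4200/(1+0.078)^1 + 4.2072/(1+0.078)^2 + 5.1757/(1+0.078)^3 + 6.3672/(1+0.078)^4 + 7.8329/(1+0.078)^5 + 175.7297/(1+0.078)^5 = 141.7323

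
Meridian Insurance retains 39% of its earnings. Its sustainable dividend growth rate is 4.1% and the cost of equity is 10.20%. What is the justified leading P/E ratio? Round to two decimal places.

Payout ratio b = 1 − 0.39 = 0.61.
Justified leading P/E = b/(r−g) = 0.61/(0.102−0.041) = 10.0000

10.00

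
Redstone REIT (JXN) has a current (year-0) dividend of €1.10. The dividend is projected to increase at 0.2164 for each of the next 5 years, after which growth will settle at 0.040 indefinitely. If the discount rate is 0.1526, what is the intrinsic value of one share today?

Two-stage DDM. Project D₁…D_5 at 0.2164, terminal growth 0.04, discount at r = 0.1526.
D_1 = 1.3380
D_2 = 1.6276
D_3 = 1.9798
D_4 = 2.4082
D_5 = 2.9294
Terminal value at t=5: TV = D_6/(r−g) = 3.0465/(0.1526−0.04) = 27.0564
P₀ = 1.3380/(1+0.1526)^1 + 1.6276/(1+0.1526)^2 + 1.9798/(1+0.1526)^3 + 2.4082/(1+0.1526)^4 + 2.9294/(1+0.1526)^5 + 27.0564/(1+0.1526)^5 = 19.7844

€19.78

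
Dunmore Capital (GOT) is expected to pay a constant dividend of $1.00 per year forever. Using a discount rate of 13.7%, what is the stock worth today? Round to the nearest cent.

Zero-growth DDM (perpetuity): P₀ = D/r = 1.00 / 0.137 = 7.2993

$7.30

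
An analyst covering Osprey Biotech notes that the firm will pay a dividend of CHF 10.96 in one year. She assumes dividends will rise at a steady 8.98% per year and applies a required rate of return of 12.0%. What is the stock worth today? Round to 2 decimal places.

CHF 362.91

Gordon growth model: P₀ = D₁/(r − g), with D₁ = 10.96 given directly.
P₀ = 10.9600 / (0.12 − 0.0898) = 10.9600 / 0.0302 = 362.9139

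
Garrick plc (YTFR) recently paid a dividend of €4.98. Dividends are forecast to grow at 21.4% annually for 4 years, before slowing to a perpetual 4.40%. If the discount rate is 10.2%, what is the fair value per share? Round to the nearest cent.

Two-stage DDM. Project D₁…D_4 at 0.214, terminal growth 0.044, discount at r = 0.102.
D_1 = 6.0457
D_2 = 7.3395
D_3 = 8.9102
D_4 = 10.8169
Terminal value at t=4: TV = D_5/(r−g) = 11.2929/(0.102−0.044) = 194.7048
P₀ = 6.0457/(1+0.102)^1 + 7.3395/(1+0.102)^2 + 8.9102/(1+0.102)^3 + 10.8169/(1+0.102)^4 + 194.7048/(1+0.102)^4 = 157.5456

€157.55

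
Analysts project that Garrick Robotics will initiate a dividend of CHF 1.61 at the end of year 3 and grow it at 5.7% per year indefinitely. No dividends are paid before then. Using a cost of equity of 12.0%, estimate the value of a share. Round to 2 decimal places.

CHF 20.37

Deferred-dividend DDM. At t=2 the remaining stream is a growing perpetuity with first payment D_3 = 1.61.
V_2 = D_3/(r−g) = 1.61/(0.12−0.057) = 25.5556
P₀ = V_2/(1+r)^2 = 25.5556/(1+0.12)^2 = 20.3727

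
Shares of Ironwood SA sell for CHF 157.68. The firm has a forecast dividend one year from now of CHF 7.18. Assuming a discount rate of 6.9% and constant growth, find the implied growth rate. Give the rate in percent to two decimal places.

2.35%

From P₀ = D₁/(r − g), the implied growth is g = r − D₁/P₀.
g = 0.069 − 7.18/157.68 = 0.069 − 0.04554 = 0.02346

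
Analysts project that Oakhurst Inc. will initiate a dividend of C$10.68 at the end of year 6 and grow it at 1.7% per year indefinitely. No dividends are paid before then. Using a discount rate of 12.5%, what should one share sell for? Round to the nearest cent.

C$54.88

Deferred-dividend DDM. At t=5 the remaining stream is a growing perpetuity with first payment D_6 = 10.68.
V_5 = D_6/(r−g) = 10.68/(0.125−0.017) = 98.8889
P₀ = V_5/(1+r)^5 = 98.8889/(1+0.125)^5 = 54.8763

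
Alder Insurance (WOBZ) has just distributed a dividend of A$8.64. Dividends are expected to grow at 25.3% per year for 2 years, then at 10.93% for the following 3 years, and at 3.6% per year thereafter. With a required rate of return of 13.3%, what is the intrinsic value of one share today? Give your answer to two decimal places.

Three-stage DDM. Project D₁…D_5; terminal Gordon value at t=5 with g = 0.036; discount at r = 0.133.
D_1 = 10.8259
D_2 = 13.5649
D_3 = 15.0475
D_4 = 16.6922
D_5 = 18.5167
TV_5 = 19.1833/(0.133−0.036) = 197.7657
P₀ = Σ Dₜ/(1+r)ᵗ + TV_5/(1+r)^5 = 156.4414

A$156.44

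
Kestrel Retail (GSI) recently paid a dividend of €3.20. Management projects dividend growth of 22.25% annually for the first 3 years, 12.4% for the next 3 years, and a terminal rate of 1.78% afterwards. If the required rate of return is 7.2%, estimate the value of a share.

€130.95

Three-stage DDM. Project D₁…D_6; terminal Gordon value at t=6 with g = 0.0178; discount at r = 0.072.
D_1 = 3.9120
D_2 = 4.7824
D_3 = 5.8465
D_4 = 6.5715
D_5 = 7.3863
D_6 = 8.3022
TV_6 = 8.4500/(0.072−0.0178) = 155.9045
P₀ = Σ Dₜ/(1+r)ᵗ + TV_6/(1+r)^6 = 130.9489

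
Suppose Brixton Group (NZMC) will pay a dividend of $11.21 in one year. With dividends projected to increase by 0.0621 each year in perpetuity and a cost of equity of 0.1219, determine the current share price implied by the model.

Gordon growth model: P₀ = D₁/(r − g), with D₁ = 11.21 given directly.
P₀ = 11.2100 / (0.1219 − 0.0621) = 11.2100 / 0.0598 = 187.4582

$187.46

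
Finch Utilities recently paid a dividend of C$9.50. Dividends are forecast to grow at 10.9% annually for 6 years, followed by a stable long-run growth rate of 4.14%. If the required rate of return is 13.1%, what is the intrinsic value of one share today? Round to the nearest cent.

Two-stage DDM. Project D₁…D_6 at 0.109, terminal growth 0.0414, discount at r = 0.131.
D_1 = 10.5355
D_2 = 11.6839
D_3 = 12.9574
D_4 = 14.3698
D_5 = 15.9361
D_6 = 17.6731
Terminal value at t=6: TV = D_7/(r−g) = 18.4048/(0.131−0.0414) = 205.4104
P₀ = 10.5355/(1+0.131)^1 + 11.6839/(1+0.131)^2 + 12.9574/(1+0.131)^3 + 14.3698/(1+0.131)^4 + 15.9361/(1+0.131)^5 + 17.6731/(1+0.131)^6 + 205.4104/(1+0.131)^6 = 151.3829

C$151.38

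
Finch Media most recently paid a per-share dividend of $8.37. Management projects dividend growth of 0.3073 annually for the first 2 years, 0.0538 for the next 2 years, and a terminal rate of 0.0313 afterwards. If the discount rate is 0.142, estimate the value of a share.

$127.02

Three-stage DDM. Project D₁…D_4; terminal Gordon value at t=4 with g = 0.0313; discount at r = 0.142.
D_1 = 10.9421
D_2 = 14.3046
D_3 = 15.0742
D_4 = 15.8852
TV_4 = 16.3824/(0.142−0.0313) = 147.9891
P₀ = Σ Dₜ/(1+r)ᵗ + TV_4/(1+r)^4 = 127.0201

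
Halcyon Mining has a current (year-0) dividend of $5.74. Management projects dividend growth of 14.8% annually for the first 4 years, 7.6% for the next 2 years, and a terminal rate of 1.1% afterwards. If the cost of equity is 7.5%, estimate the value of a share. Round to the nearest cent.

$160.23

Three-stage DDM. Project D₁…D_6; terminal Gordon value at t=6 with g = 0.011; discount at r = 0.075.
D_1 = 6.5895
D_2 = 7.5648
D_3 = 8.6844
D_4 = 9.9696
D_5 = 10.7273
D_6 = 11.5426
TV_6 = 11.6696/(0.075−0.011) = 182.3372
P₀ = Σ Dₜ/(1+r)ᵗ + TV_6/(1+r)^6 = 160.2305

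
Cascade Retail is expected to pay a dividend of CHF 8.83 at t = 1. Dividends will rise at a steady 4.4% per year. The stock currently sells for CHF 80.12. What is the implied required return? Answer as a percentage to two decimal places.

Rearranging the constant-growth DDM: r = D₁/P₀ + g.
r = 8.8300 / 80.12 + 0.044 = 0.11021 + 0.044 = 0.15421

15.42%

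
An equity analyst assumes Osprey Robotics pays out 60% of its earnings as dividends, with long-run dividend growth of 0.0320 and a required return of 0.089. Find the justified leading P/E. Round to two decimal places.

10.53

Justified leading P/E = b/(r−g) = 0.60/(0.089−0.032) = 10.5263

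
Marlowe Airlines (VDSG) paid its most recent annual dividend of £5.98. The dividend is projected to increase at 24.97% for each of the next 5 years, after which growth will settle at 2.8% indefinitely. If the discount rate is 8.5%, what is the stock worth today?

£265.23

Two-stage DDM. Project D₁…D_5 at 0.2497, terminal growth 0.028, discount at r = 0.085.
D_1 = 7.4732
D_2 = 9.3393
D_3 = 11.6713
D_4 = 14.5856
D_5 = 18.2276
Terminal value at t=5: TV = D_6/(r−g) = 18.7380/(0.085−0.028) = 328.7368
P₀ = 7.4732/(1+0.085)^1 + 9.3393/(1+0.085)^2 + 11.6713/(1+0.085)^3 + 14.5856/(1+0.085)^4 + 18.2276/(1+0.085)^5 + 328.7368/(1+0.085)^5 = 265.2303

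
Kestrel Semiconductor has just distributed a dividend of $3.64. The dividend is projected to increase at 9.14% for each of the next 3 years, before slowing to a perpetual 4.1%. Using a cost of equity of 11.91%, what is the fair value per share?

Two-stage DDM. Project D₁…D_3 at 0.0914, terminal growth 0.041, discount at r = 0.1191.
D_1 = 3.9727
D_2 = 4.3358
D_3 = 4.7321
Terminal value at t=3: TV = D_4/(r−g) = 4.9261/(0.1191−0.041) = 63.0744
P₀ = 3.9727/(1+0.1191)^1 + 4.3358/(1+0.1191)^2 + 4.7321/(1+0.1191)^3 + 63.0744/(1+0.1191)^3 = 55.3918

$55.39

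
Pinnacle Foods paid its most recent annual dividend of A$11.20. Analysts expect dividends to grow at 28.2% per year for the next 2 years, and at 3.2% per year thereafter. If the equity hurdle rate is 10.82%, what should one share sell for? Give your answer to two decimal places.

Two-stage DDM. Project D₁…D_2 at 0.282, terminal growth 0.032, discount at r = 0.1082.
D_1 = 14.3584
D_2 = 18.4075
Terminal value at t=2: TV = D_3/(r−g) = 18.9965/(0.1082−0.032) = 249.2980
P₀ = 14.3584/(1+0.1082)^1 + 18.4075/(1+0.1082)^2 + 249.2980/(1+0.1082)^2 = 230.9387

A$230.94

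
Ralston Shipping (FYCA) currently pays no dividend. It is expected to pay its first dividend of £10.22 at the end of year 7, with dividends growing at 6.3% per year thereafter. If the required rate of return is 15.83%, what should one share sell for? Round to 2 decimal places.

Deferred-dividend DDM. At t=6 the remaining stream is a growing perpetuity with first payment D_7 = 10.22.
V_6 = D_7/(r−g) = 10.22/(0.1583−0.063) = 107.2403
P₀ = V_6/(1+r)^6 = 107.2403/(1+0.1583)^6 = 44.4050

£44.40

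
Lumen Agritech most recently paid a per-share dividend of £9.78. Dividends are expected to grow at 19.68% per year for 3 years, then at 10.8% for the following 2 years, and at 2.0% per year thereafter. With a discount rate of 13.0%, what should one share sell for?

£159.10

Three-stage DDM. Project D₁…D_5; terminal Gordon value at t=5 with g = 0.02; discount at r = 0.13.
D_1 = 11.7047
D_2 = 14.0082
D_3 = 16.7650
D_4 = 18.5756
D_5 = 20.5818
TV_5 = 20.9934/(0.13−0.02) = 190.8493
P₀ = Σ Dₜ/(1+r)ᵗ + TV_5/(1+r)^5 = 159.0967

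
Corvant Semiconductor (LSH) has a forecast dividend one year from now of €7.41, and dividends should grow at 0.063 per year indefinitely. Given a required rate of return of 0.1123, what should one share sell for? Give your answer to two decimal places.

€150.30

Gordon growth model: P₀ = D₁/(r − g), with D₁ = 7.41 given directly.
P₀ = 7.4100 / (0.1123 − 0.063) = 7.4100 / 0.0493 = 150.3043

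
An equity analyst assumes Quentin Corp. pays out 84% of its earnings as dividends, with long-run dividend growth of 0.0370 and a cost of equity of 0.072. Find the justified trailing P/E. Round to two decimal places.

24.89

Justified trailing P/E = b(1+g)/(r−g) = 0.84×(1+0.037)/(0.072−0.037) = 24.8880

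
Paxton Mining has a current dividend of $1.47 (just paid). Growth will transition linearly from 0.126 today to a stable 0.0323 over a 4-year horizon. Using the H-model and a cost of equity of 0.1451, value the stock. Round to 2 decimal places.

$15.90

H-model: P₀ = D₀[(1+g_L) + H(g_S−g_L)]/(r−g_L), with H = 4/2 = 2.
P₀ = 1.47 × [(1+0.0323) + 2×(0.126−0.0323)] / (0.1451−0.0323)
   = 1.47 × 1.2197 / 0.1128 = 15.8950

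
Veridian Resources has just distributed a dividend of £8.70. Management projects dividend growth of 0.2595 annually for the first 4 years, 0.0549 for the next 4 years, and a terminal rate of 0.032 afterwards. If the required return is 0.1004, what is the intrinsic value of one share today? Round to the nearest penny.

£293.41

Three-stage DDM. Project D₁…D_8; terminal Gordon value at t=8 with g = 0.032; discount at r = 0.1004.
D_1 = 10.9576
D_2 = 13.8012
D_3 = 17.3826
D_4 = 21.8933
D_5 = 23.0953
D_6 = 24.3632
D_7 = 25.7008
D_8 = 27.1117
TV_8 = 27.9793/(0.1004−0.032) = 409.0541
P₀ = Σ Dₜ/(1+r)ᵗ + TV_8/(1+r)^8 = 293.4081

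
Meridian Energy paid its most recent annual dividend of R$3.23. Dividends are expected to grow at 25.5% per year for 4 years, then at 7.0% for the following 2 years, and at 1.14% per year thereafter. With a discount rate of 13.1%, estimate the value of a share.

Three-stage DDM. Project D₁…D_6; terminal Gordon value at t=6 with g = 0.0114; discount at r = 0.131.
D_1 = 4.0536
D_2 = 5.0873
D_3 = 6.3846
D_4 = 8.0127
D_5 = 8.5736
D_6 = 9.1737
TV_6 = 9.2783/(0.131−0.0114) = 77.5777
P₀ = Σ Dₜ/(1+r)ᵗ + TV_6/(1+r)^6 = 62.9519

R$62.95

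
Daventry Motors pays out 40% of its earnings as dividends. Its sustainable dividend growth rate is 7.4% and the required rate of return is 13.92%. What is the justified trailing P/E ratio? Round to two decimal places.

Justified trailing P/E = b(1+g)/(r−g) = 0.40×(1+0.074)/(0.1392−0.074) = 6.5890

6.59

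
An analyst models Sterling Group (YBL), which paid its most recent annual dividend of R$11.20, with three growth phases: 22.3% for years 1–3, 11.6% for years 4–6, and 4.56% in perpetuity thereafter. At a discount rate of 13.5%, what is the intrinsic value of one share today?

R$235.52

Three-stage DDM. Project D₁…D_6; terminal Gordon value at t=6 with g = 0.0456; discount at r = 0.135.
D_1 = 13.6976
D_2 = 16.7522
D_3 = 20.4879
D_4 = 22.8645
D_5 = 25.5168
D_6 = 28.4767
TV_6 = 29.7753/(0.135−0.0456) = 333.0566
P₀ = Σ Dₜ/(1+r)ᵗ + TV_6/(1+r)^6 = 235.5211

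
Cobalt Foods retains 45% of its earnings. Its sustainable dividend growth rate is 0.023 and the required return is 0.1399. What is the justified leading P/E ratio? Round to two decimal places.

4.70

Payout ratio b = 1 − 0.45 = 0.55.
Justified leading P/E = b/(r−g) = 0.55/(0.1399−0.023) = 4.7049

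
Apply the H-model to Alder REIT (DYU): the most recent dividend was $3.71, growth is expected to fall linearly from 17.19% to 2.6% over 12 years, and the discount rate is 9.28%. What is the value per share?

H-model: P₀ = D₀[(1+g_L) + H(g_S−g_L)]/(r−g_L), with H = 12/2 = 6.
P₀ = 3.71 × [(1+0.026) + 6×(0.1719−0.026)] / (0.0928−0.026)
   = 3.71 × 1.9014 / 0.0668 = 105.6017

$105.60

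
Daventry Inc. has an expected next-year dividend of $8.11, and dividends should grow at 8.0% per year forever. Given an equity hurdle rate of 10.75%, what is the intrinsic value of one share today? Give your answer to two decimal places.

$294.91

Gordon growth model: P₀ = D₁/(r − g), with D₁ = 8.11 given directly.
P₀ = 8.1100 / (0.1075 − 0.08) = 8.1100 / 0.0275 = 294.9091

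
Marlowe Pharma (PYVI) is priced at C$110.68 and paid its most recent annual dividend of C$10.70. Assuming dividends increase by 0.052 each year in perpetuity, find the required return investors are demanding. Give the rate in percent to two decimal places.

15.37%

Rearranging the constant-growth DDM: r = D₁/P₀ + g.
D₁ = 10.70 × (1 + 0.052) = 11.2564.
r = 11.2564 / 110.68 + 0.052 = 0.10170 + 0.052 = 0.15370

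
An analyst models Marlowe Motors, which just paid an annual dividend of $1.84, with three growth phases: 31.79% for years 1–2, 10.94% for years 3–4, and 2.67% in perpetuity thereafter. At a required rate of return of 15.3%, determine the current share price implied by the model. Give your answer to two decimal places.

$27.14

Three-stage DDM. Project D₁…D_4; terminal Gordon value at t=4 with g = 0.0267; discount at r = 0.153.
D_1 = 2.4249
D_2 = 3.1958
D_3 = 3.5454
D_4 = 3.9333
TV_4 = 4.0383/(0.153−0.0267) = 31.9742
P₀ = Σ Dₜ/(1+r)ᵗ + TV_4/(1+r)^4 = 27.1375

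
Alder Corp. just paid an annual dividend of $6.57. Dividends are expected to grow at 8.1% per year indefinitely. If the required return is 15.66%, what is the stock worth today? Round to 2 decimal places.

$93.94

Gordon growth model: P₀ = D₁/(r − g). D₁ = 6.57 × (1 + 0.081) = 7.1022.
P₀ = 7.1022 / (0.1566 − 0.081) = 7.1022 / 0.0756 = 93.9440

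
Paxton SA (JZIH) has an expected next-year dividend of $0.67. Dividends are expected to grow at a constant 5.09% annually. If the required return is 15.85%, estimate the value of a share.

Gordon growth model: P₀ = D₁/(r − g), with D₁ = 0.67 given directly.
P₀ = 0.6700 / (0.1585 − 0.0509) = 0.6700 / 0.1076 = 6.2268

$6.23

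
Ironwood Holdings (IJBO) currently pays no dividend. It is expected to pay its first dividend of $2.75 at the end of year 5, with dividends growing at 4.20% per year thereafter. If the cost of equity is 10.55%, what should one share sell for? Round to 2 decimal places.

$29.00

Deferred-dividend DDM. At t=4 the remaining stream is a growing perpetuity with first payment D_5 = 2.75.
V_4 = D_5/(r−g) = 2.75/(0.1055−0.042) = 43.3071
P₀ = V_4/(1+r)^4 = 43.3071/(1+0.1055)^4 = 28.9951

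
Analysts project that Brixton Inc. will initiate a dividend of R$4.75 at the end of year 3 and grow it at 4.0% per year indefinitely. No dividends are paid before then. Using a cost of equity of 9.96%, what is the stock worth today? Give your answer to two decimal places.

R$65.91

Deferred-dividend DDM. At t=2 the remaining stream is a growing perpetuity with first payment D_3 = 4.75.
V_2 = D_3/(r−g) = 4.75/(0.0996−0.04) = 79.6980
P₀ = V_2/(1+r)^2 = 79.6980/(1+0.0996)^2 = 65.9140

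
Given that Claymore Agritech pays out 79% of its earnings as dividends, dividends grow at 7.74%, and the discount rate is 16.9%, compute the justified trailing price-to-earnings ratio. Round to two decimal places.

Justified trailing P/E = b(1+g)/(r−g) = 0.79×(1+0.0774)/(0.169−0.0774) = 9.2920

9.29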